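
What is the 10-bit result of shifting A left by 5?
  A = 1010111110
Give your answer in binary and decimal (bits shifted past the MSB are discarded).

Shift left by 5: drop the top 5 bit(s), append 5 zero(s) on the right.
  1010111110  ->  discard [10101], keep [11110], append 00000
= 1111000000

Answer: 1111000000 (960)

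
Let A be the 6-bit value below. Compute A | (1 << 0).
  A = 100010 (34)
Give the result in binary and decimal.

Mask = 1 << 0 = 000001
Bit 0 of A is 0, so OR-ing with the mask flips it to 1.
  100010
| 000001
--------
  100011

Answer: 100011 (35)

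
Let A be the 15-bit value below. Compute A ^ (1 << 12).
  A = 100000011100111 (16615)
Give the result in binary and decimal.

Mask = 1 << 12 = 001000000000000
Bit 12 of A is 0; XOR with the mask flips it to 1.
  100000011100111
^ 001000000000000
-----------------
  101000011100111

Answer: 101000011100111 (20711)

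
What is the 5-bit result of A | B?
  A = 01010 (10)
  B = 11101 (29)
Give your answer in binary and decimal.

Apply | to each column (1 where either bit is 1):
  01010
| 11101
-------
  11111

Answer: 11111 (31)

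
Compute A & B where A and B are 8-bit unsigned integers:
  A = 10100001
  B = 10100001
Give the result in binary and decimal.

Apply & to each column (1 only where both bits are 1):
  10100001
& 10100001
----------
  10100001

Answer: 10100001 (161)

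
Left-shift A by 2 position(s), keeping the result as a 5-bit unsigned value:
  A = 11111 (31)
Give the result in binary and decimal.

Shift left by 2: drop the top 2 bit(s), append 2 zero(s) on the right.
  11111  ->  discard [11], keep [111], append 00
= 11100

Answer: 11100 (28)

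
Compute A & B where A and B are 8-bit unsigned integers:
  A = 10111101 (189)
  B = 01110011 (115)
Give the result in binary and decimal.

Apply & to each column (1 only where both bits are 1):
  10111101
& 01110011
----------
  00110001

Answer: 00110001 (49)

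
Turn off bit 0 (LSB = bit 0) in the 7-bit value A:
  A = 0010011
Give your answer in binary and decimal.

Mask = ~(1 << 0) = 1111110
Bit 0 of A is 1, so AND-ing with the mask clears it to 0.
  0010011
& 1111110
---------
  0010010

Answer: 0010010 (18)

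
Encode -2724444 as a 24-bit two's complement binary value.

1. Binary of +2724444:  001010011001001001011100
2. Invert bits:     110101100110110110100011
3. Add 1:           110101100110110110100100

Answer: 110101100110110110100100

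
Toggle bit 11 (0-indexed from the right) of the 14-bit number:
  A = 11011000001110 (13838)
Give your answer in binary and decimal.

Mask = 1 << 11 = 00100000000000
Bit 11 of A is 0; XOR with the mask flips it to 1.
  11011000001110
^ 00100000000000
----------------
  11111000001110

Answer: 11111000001110 (15886)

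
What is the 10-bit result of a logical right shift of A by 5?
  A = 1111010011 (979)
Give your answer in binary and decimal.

Logical shift right by 5: drop the bottom 5 bit(s), prepend 5 zero(s) on the left.
  1111010011  ->  keep [11110], discard [10011], prepend 00000
= 0000011110

Answer: 0000011110 (30)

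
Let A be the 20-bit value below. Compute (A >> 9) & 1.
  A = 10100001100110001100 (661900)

Bit 9 is the 10th from the right.
  10100001100110001100
            ^
That bit is 0.

Answer: 0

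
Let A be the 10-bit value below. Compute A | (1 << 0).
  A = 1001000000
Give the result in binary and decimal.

Mask = 1 << 0 = 0000000001
Bit 0 of A is 0, so OR-ing with the mask flips it to 1.
  1001000000
| 0000000001
------------
  1001000001

Answer: 1001000001 (577)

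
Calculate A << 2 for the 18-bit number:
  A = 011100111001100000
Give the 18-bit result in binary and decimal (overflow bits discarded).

Shift left by 2: drop the top 2 bit(s), append 2 zero(s) on the right.
  011100111001100000  ->  discard [01], keep [1100111001100000], append 00
= 110011100110000000

Answer: 110011100110000000 (211328)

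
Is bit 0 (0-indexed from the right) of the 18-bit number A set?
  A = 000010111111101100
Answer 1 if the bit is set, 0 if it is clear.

Bit 0 is the 1st from the right.
  000010111111101100
                   ^
That bit is 0.

Answer: 0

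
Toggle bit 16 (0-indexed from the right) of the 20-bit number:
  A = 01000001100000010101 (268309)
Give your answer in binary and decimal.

Mask = 1 << 16 = 00010000000000000000
Bit 16 of A is 0; XOR with the mask flips it to 1.
  01000001100000010101
^ 00010000000000000000
----------------------
  01010001100000010101

Answer: 01010001100000010101 (333845)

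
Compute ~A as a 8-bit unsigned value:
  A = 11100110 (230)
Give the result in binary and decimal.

Flip each bit (0->1, 1->0):
  11100110
  00011001

Answer: 00011001 (25)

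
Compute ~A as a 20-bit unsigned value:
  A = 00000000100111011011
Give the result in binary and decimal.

Flip each bit (0->1, 1->0):
  00000000100111011011
  11111111011000100100

Answer: 11111111011000100100 (1046052)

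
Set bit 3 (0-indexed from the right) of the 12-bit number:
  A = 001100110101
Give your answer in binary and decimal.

Mask = 1 << 3 = 000000001000
Bit 3 of A is 0, so OR-ing with the mask flips it to 1.
  001100110101
| 000000001000
--------------
  001100111101

Answer: 001100111101 (829)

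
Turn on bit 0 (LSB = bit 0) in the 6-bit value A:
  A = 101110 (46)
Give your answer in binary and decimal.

Mask = 1 << 0 = 000001
Bit 0 of A is 0, so OR-ing with the mask flips it to 1.
  101110
| 000001
--------
  101111

Answer: 101111 (47)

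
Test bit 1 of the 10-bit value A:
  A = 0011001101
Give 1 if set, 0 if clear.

Bit 1 is the 2nd from the right.
  0011001101
          ^
That bit is 0.

Answer: 0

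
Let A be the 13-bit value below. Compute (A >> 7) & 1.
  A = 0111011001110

Bit 7 is the 8th from the right.
  0111011001110
       ^
That bit is 1.

Answer: 1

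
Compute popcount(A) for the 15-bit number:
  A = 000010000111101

000010000111101
1-bits at positions (from bit 0 = LSB): 0, 2, 3, 4, 5, 10
Count = 6

Answer: 6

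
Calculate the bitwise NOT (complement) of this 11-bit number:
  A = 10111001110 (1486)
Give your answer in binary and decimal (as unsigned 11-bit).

Flip each bit (0->1, 1->0):
  10111001110
  01000110001

Answer: 01000110001 (561)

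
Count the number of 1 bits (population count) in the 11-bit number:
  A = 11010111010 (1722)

11010111010
1-bits at positions (from bit 0 = LSB): 1, 3, 4, 5, 7, 9, 10
Count = 7

Answer: 7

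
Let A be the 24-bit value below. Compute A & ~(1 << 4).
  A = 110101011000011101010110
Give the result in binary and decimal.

Mask = ~(1 << 4) = 111111111111111111101111
Bit 4 of A is 1, so AND-ing with the mask clears it to 0.
  110101011000011101010110
& 111111111111111111101111
--------------------------
  110101011000011101000110

Answer: 110101011000011101000110 (13993798)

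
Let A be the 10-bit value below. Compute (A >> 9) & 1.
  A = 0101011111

Bit 9 is the 10th from the right.
  0101011111
  ^
That bit is 0.

Answer: 0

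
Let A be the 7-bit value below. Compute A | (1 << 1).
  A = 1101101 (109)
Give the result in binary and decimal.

Mask = 1 << 1 = 0000010
Bit 1 of A is 0, so OR-ing with the mask flips it to 1.
  1101101
| 0000010
---------
  1101111

Answer: 1101111 (111)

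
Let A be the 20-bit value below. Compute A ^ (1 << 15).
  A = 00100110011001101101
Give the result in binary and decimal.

Mask = 1 << 15 = 00001000000000000000
Bit 15 of A is 0; XOR with the mask flips it to 1.
  00100110011001101101
^ 00001000000000000000
----------------------
  00101110011001101101

Answer: 00101110011001101101 (190061)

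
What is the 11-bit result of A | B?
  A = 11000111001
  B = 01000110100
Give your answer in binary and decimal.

Apply | to each column (1 where either bit is 1):
  11000111001
| 01000110100
-------------
  11000111101

Answer: 11000111101 (1597)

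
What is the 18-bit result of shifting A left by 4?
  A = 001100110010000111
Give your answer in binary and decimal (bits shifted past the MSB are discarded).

Shift left by 4: drop the top 4 bit(s), append 4 zero(s) on the right.
  001100110010000111  ->  discard [0011], keep [00110010000111], append 0000
= 001100100001110000

Answer: 001100100001110000 (51312)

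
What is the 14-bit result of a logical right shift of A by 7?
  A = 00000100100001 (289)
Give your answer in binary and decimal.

Logical shift right by 7: drop the bottom 7 bit(s), prepend 7 zero(s) on the left.
  00000100100001  ->  keep [0000010], discard [0100001], prepend 0000000
= 00000000000010

Answer: 00000000000010 (2)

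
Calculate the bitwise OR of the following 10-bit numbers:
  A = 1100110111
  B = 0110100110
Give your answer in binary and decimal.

Apply | to each column (1 where either bit is 1):
  1100110111
| 0110100110
------------
  1110110111

Answer: 1110110111 (951)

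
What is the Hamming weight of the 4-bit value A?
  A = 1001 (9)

1001
1-bits at positions (from bit 0 = LSB): 0, 3
Count = 2

Answer: 2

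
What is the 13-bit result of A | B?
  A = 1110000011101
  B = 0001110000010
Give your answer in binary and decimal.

Apply | to each column (1 where either bit is 1):
  1110000011101
| 0001110000010
---------------
  1111110011111

Answer: 1111110011111 (8095)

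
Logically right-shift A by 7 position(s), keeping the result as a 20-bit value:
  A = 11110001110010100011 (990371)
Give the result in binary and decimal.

Logical shift right by 7: drop the bottom 7 bit(s), prepend 7 zero(s) on the left.
  11110001110010100011  ->  keep [1111000111001], discard [0100011], prepend 0000000
= 00000001111000111001

Answer: 00000001111000111001 (7737)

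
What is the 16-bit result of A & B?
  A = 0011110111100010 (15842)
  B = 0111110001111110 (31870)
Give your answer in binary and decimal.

Apply & to each column (1 only where both bits are 1):
  0011110111100010
& 0111110001111110
------------------
  0011110001100010

Answer: 0011110001100010 (15458)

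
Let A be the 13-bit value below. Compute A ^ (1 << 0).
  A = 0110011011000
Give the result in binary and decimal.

Mask = 1 << 0 = 0000000000001
Bit 0 of A is 0; XOR with the mask flips it to 1.
  0110011011000
^ 0000000000001
---------------
  0110011011001

Answer: 0110011011001 (3289)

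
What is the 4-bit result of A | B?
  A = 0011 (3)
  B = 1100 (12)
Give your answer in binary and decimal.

Apply | to each column (1 where either bit is 1):
  0011
| 1100
------
  1111

Answer: 1111 (15)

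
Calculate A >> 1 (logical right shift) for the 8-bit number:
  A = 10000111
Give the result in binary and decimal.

Logical shift right by 1: drop the bottom 1 bit(s), prepend 1 zero(s) on the left.
  10000111  ->  keep [1000011], discard [1], prepend 0
= 01000011

Answer: 01000011 (67)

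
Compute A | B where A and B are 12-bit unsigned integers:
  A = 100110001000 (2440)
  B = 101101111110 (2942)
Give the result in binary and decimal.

Apply | to each column (1 where either bit is 1):
  100110001000
| 101101111110
--------------
  101111111110

Answer: 101111111110 (3070)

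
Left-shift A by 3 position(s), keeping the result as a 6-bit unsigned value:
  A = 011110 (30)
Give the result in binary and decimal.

Shift left by 3: drop the top 3 bit(s), append 3 zero(s) on the right.
  011110  ->  discard [011], keep [110], append 000
= 110000

Answer: 110000 (48)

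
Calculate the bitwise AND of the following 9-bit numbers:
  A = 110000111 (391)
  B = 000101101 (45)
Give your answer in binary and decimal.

Apply & to each column (1 only where both bits are 1):
  110000111
& 000101101
-----------
  000000101

Answer: 000000101 (5)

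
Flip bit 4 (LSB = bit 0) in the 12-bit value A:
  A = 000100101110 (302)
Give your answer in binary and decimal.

Mask = 1 << 4 = 000000010000
Bit 4 of A is 0; XOR with the mask flips it to 1.
  000100101110
^ 000000010000
--------------
  000100111110

Answer: 000100111110 (318)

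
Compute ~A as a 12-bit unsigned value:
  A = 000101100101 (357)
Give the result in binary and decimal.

Flip each bit (0->1, 1->0):
  000101100101
  111010011010

Answer: 111010011010 (3738)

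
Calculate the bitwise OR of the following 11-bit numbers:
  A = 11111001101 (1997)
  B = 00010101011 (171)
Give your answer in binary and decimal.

Apply | to each column (1 where either bit is 1):
  11111001101
| 00010101011
-------------
  11111101111

Answer: 11111101111 (2031)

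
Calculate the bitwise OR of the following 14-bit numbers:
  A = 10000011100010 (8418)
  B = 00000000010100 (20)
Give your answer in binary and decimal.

Apply | to each column (1 where either bit is 1):
  10000011100010
| 00000000010100
----------------
  10000011110110

Answer: 10000011110110 (8438)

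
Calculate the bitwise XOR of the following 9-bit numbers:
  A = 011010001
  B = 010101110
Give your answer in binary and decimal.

Apply ^ to each column (1 where bits differ):
  011010001
^ 010101110
-----------
  001111111

Answer: 001111111 (127)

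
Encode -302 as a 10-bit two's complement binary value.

1. Binary of +302:  0100101110
2. Invert bits:     1011010001
3. Add 1:           1011010010

Answer: 1011010010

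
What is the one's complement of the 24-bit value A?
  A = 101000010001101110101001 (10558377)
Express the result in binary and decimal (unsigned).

Flip each bit (0->1, 1->0):
  101000010001101110101001
  010111101110010001010110

Answer: 010111101110010001010110 (6218838)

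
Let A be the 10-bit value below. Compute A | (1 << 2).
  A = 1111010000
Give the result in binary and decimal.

Mask = 1 << 2 = 0000000100
Bit 2 of A is 0, so OR-ing with the mask flips it to 1.
  1111010000
| 0000000100
------------
  1111010100

Answer: 1111010100 (980)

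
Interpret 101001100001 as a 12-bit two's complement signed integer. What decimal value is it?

MSB is 1, so the value is negative. Find the magnitude:
1. Invert bits:  010110011110
2. Add 1:        010110011111  = 1439
3. Apply sign:   -1439

Answer: -1439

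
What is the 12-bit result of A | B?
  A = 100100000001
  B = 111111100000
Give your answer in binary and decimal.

Apply | to each column (1 where either bit is 1):
  100100000001
| 111111100000
--------------
  111111100001

Answer: 111111100001 (4065)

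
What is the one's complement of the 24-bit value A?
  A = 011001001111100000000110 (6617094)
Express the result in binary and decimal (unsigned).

Flip each bit (0->1, 1->0):
  011001001111100000000110
  100110110000011111111001

Answer: 100110110000011111111001 (10160121)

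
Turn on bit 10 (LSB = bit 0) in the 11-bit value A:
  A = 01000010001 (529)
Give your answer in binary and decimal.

Mask = 1 << 10 = 10000000000
Bit 10 of A is 0, so OR-ing with the mask flips it to 1.
  01000010001
| 10000000000
-------------
  11000010001

Answer: 11000010001 (1553)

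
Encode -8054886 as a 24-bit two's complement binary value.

1. Binary of +8054886:  011110101110100001100110
2. Invert bits:     100001010001011110011001
3. Add 1:           100001010001011110011010

Answer: 100001010001011110011010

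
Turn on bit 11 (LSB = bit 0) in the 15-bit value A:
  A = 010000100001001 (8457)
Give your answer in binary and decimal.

Mask = 1 << 11 = 000100000000000
Bit 11 of A is 0, so OR-ing with the mask flips it to 1.
  010000100001001
| 000100000000000
-----------------
  010100100001001

Answer: 010100100001001 (10505)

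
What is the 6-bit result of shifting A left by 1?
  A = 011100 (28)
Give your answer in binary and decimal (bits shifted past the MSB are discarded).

Shift left by 1: drop the top 1 bit(s), append 1 zero(s) on the right.
  011100  ->  discard [0], keep [11100], append 0
= 111000

Answer: 111000 (56)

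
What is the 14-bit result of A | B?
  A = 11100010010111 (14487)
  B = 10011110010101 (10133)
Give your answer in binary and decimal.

Apply | to each column (1 where either bit is 1):
  11100010010111
| 10011110010101
----------------
  11111110010111

Answer: 11111110010111 (16279)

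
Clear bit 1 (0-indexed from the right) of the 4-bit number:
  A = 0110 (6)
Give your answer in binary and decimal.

Mask = ~(1 << 1) = 1101
Bit 1 of A is 1, so AND-ing with the mask clears it to 0.
  0110
& 1101
------
  0100

Answer: 0100 (4)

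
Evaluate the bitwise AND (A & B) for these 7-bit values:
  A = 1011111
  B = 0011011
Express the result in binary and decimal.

Apply & to each column (1 only where both bits are 1):
  1011111
& 0011011
---------
  0011011

Answer: 0011011 (27)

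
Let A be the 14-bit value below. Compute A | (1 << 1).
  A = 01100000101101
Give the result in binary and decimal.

Mask = 1 << 1 = 00000000000010
Bit 1 of A is 0, so OR-ing with the mask flips it to 1.
  01100000101101
| 00000000000010
----------------
  01100000101111

Answer: 01100000101111 (6191)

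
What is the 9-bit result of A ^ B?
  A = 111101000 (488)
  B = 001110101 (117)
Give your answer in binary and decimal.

Apply ^ to each column (1 where bits differ):
  111101000
^ 001110101
-----------
  110011101

Answer: 110011101 (413)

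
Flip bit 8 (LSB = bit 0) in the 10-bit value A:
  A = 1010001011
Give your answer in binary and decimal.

Mask = 1 << 8 = 0100000000
Bit 8 of A is 0; XOR with the mask flips it to 1.
  1010001011
^ 0100000000
------------
  1110001011

Answer: 1110001011 (907)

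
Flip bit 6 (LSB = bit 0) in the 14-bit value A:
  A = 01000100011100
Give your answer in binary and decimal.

Mask = 1 << 6 = 00000001000000
Bit 6 of A is 0; XOR with the mask flips it to 1.
  01000100011100
^ 00000001000000
----------------
  01000101011100

Answer: 01000101011100 (4444)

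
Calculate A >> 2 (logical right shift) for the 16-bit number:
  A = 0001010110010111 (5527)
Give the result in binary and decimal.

Logical shift right by 2: drop the bottom 2 bit(s), prepend 2 zero(s) on the left.
  0001010110010111  ->  keep [00010101100101], discard [11], prepend 00
= 0000010101100101

Answer: 0000010101100101 (1381)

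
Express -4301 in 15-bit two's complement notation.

1. Binary of +4301:  001000011001101
2. Invert bits:     110111100110010
3. Add 1:           110111100110011

Answer: 110111100110011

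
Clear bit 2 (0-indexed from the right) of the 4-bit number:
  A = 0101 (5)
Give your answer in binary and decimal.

Mask = ~(1 << 2) = 1011
Bit 2 of A is 1, so AND-ing with the mask clears it to 0.
  0101
& 1011
------
  0001

Answer: 0001 (1)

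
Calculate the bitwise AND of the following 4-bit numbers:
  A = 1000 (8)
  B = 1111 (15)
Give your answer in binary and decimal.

Apply & to each column (1 only where both bits are 1):
  1000
& 1111
------
  1000

Answer: 1000 (8)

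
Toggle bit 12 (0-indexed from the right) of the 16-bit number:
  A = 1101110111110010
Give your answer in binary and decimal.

Mask = 1 << 12 = 0001000000000000
Bit 12 of A is 1; XOR with the mask flips it to 0.
  1101110111110010
^ 0001000000000000
------------------
  1100110111110010

Answer: 1100110111110010 (52722)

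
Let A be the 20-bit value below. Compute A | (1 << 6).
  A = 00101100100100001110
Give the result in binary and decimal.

Mask = 1 << 6 = 00000000000001000000
Bit 6 of A is 0, so OR-ing with the mask flips it to 1.
  00101100100100001110
| 00000000000001000000
----------------------
  00101100100101001110

Answer: 00101100100101001110 (182606)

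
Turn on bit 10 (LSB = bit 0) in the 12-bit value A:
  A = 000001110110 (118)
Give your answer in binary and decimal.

Mask = 1 << 10 = 010000000000
Bit 10 of A is 0, so OR-ing with the mask flips it to 1.
  000001110110
| 010000000000
--------------
  010001110110

Answer: 010001110110 (1142)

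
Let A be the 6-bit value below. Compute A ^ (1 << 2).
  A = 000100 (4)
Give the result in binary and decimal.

Mask = 1 << 2 = 000100
Bit 2 of A is 1; XOR with the mask flips it to 0.
  000100
^ 000100
--------
  000000

Answer: 000000 (0)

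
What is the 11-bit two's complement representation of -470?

1. Binary of +470:  00111010110
2. Invert bits:     11000101001
3. Add 1:           11000101010

Answer: 11000101010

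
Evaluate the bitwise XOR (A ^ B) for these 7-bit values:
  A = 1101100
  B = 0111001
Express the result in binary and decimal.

Apply ^ to each column (1 where bits differ):
  1101100
^ 0111001
---------
  1010101

Answer: 1010101 (85)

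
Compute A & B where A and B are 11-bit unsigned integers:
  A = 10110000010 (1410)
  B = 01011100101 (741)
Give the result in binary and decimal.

Apply & to each column (1 only where both bits are 1):
  10110000010
& 01011100101
-------------
  00010000000

Answer: 00010000000 (128)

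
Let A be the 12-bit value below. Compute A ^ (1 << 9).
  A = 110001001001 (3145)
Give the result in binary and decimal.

Mask = 1 << 9 = 001000000000
Bit 9 of A is 0; XOR with the mask flips it to 1.
  110001001001
^ 001000000000
--------------
  111001001001

Answer: 111001001001 (3657)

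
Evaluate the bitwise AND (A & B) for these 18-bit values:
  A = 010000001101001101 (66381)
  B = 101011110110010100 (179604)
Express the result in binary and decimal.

Apply & to each column (1 only where both bits are 1):
  010000001101001101
& 101011110110010100
--------------------
  000000000100000100

Answer: 000000000100000100 (260)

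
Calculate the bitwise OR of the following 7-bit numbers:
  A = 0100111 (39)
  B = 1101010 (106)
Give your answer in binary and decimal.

Apply | to each column (1 where either bit is 1):
  0100111
| 1101010
---------
  1101111

Answer: 1101111 (111)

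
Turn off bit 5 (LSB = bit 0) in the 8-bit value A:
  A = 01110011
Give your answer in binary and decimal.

Mask = ~(1 << 5) = 11011111
Bit 5 of A is 1, so AND-ing with the mask clears it to 0.
  01110011
& 11011111
----------
  01010011

Answer: 01010011 (83)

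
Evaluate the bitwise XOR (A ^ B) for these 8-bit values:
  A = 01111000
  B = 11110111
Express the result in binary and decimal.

Apply ^ to each column (1 where bits differ):
  01111000
^ 11110111
----------
  10001111

Answer: 10001111 (143)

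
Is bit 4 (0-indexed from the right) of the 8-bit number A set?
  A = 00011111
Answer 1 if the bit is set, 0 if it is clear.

Bit 4 is the 5th from the right.
  00011111
     ^
That bit is 1.

Answer: 1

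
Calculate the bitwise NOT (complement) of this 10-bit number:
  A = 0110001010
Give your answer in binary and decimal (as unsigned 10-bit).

Flip each bit (0->1, 1->0):
  0110001010
  1001110101

Answer: 1001110101 (629)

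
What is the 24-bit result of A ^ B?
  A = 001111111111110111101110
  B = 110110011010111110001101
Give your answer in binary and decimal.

Apply ^ to each column (1 where bits differ):
  001111111111110111101110
^ 110110011010111110001101
--------------------------
  111001100101001001100011

Answer: 111001100101001001100011 (15094371)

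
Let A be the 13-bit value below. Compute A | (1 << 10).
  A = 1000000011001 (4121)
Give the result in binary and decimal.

Mask = 1 << 10 = 0010000000000
Bit 10 of A is 0, so OR-ing with the mask flips it to 1.
  1000000011001
| 0010000000000
---------------
  1010000011001

Answer: 1010000011001 (5145)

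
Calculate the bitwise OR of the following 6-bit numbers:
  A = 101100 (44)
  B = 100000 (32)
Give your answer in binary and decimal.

Apply | to each column (1 where either bit is 1):
  101100
| 100000
--------
  101100

Answer: 101100 (44)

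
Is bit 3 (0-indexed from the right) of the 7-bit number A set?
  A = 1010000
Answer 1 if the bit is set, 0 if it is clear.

Bit 3 is the 4th from the right.
  1010000
     ^
That bit is 0.

Answer: 0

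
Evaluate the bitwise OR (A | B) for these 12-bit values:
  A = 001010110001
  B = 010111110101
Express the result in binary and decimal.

Apply | to each column (1 where either bit is 1):
  001010110001
| 010111110101
--------------
  011111110101

Answer: 011111110101 (2037)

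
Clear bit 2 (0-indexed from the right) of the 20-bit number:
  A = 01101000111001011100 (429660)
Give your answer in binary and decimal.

Mask = ~(1 << 2) = 11111111111111111011
Bit 2 of A is 1, so AND-ing with the mask clears it to 0.
  01101000111001011100
& 11111111111111111011
----------------------
  01101000111001011000

Answer: 01101000111001011000 (429656)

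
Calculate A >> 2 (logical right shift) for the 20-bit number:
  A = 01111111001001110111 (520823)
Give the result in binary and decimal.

Logical shift right by 2: drop the bottom 2 bit(s), prepend 2 zero(s) on the left.
  01111111001001110111  ->  keep [011111110010011101], discard [11], prepend 00
= 00011111110010011101

Answer: 00011111110010011101 (130205)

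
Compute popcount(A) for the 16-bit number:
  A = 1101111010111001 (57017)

1101111010111001
1-bits at positions (from bit 0 = LSB): 0, 3, 4, 5, 7, 9, 10, 11, 12, 14, 15
Count = 11

Answer: 11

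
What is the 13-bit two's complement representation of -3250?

1. Binary of +3250:  0110010110010
2. Invert bits:     1001101001101
3. Add 1:           1001101001110

Answer: 1001101001110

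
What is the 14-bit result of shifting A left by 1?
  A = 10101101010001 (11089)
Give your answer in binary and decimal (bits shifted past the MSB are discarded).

Shift left by 1: drop the top 1 bit(s), append 1 zero(s) on the right.
  10101101010001  ->  discard [1], keep [0101101010001], append 0
= 01011010100010

Answer: 01011010100010 (5794)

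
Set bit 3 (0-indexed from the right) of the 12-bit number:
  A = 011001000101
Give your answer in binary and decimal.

Mask = 1 << 3 = 000000001000
Bit 3 of A is 0, so OR-ing with the mask flips it to 1.
  011001000101
| 000000001000
--------------
  011001001101

Answer: 011001001101 (1613)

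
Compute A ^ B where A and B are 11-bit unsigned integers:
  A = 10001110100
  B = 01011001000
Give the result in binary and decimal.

Apply ^ to each column (1 where bits differ):
  10001110100
^ 01011001000
-------------
  11010111100

Answer: 11010111100 (1724)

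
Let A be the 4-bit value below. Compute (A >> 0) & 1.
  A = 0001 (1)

Bit 0 is the 1st from the right.
  0001
     ^
That bit is 1.

Answer: 1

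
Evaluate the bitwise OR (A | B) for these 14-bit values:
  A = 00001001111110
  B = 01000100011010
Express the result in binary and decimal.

Apply | to each column (1 where either bit is 1):
  00001001111110
| 01000100011010
----------------
  01001101111110

Answer: 01001101111110 (4990)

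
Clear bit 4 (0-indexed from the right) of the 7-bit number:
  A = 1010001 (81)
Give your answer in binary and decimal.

Mask = ~(1 << 4) = 1101111
Bit 4 of A is 1, so AND-ing with the mask clears it to 0.
  1010001
& 1101111
---------
  1000001

Answer: 1000001 (65)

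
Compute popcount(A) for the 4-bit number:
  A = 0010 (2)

0010
1-bits at positions (from bit 0 = LSB): 1
Count = 1

Answer: 1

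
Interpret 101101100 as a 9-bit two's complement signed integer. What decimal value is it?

MSB is 1, so the value is negative. Find the magnitude:
1. Invert bits:  010010011
2. Add 1:        010010100  = 148
3. Apply sign:   -148

Answer: -148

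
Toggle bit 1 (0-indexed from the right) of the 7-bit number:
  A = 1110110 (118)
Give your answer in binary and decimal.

Mask = 1 << 1 = 0000010
Bit 1 of A is 1; XOR with the mask flips it to 0.
  1110110
^ 0000010
---------
  1110100

Answer: 1110100 (116)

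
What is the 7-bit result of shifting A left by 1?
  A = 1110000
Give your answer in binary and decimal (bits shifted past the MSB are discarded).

Shift left by 1: drop the top 1 bit(s), append 1 zero(s) on the right.
  1110000  ->  discard [1], keep [110000], append 0
= 1100000

Answer: 1100000 (96)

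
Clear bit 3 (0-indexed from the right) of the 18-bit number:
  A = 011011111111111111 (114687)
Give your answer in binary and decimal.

Mask = ~(1 << 3) = 111111111111110111
Bit 3 of A is 1, so AND-ing with the mask clears it to 0.
  011011111111111111
& 111111111111110111
--------------------
  011011111111110111

Answer: 011011111111110111 (114679)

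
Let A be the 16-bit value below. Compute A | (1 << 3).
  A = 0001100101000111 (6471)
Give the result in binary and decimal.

Mask = 1 << 3 = 0000000000001000
Bit 3 of A is 0, so OR-ing with the mask flips it to 1.
  0001100101000111
| 0000000000001000
------------------
  0001100101001111

Answer: 0001100101001111 (6479)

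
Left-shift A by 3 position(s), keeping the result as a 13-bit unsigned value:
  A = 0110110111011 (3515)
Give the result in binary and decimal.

Shift left by 3: drop the top 3 bit(s), append 3 zero(s) on the right.
  0110110111011  ->  discard [011], keep [0110111011], append 000
= 0110111011000

Answer: 0110111011000 (3544)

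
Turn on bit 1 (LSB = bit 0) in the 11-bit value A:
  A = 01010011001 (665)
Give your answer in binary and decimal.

Mask = 1 << 1 = 00000000010
Bit 1 of A is 0, so OR-ing with the mask flips it to 1.
  01010011001
| 00000000010
-------------
  01010011011

Answer: 01010011011 (667)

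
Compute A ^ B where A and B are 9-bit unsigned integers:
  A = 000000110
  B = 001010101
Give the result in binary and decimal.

Apply ^ to each column (1 where bits differ):
  000000110
^ 001010101
-----------
  001010011

Answer: 001010011 (83)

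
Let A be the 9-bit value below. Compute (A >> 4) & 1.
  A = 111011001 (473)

Bit 4 is the 5th from the right.
  111011001
      ^
That bit is 1.

Answer: 1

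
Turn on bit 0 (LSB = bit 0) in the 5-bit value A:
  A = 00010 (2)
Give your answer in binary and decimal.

Mask = 1 << 0 = 00001
Bit 0 of A is 0, so OR-ing with the mask flips it to 1.
  00010
| 00001
-------
  00011

Answer: 00011 (3)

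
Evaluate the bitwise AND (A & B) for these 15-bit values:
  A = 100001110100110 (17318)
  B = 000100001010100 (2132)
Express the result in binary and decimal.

Apply & to each column (1 only where both bits are 1):
  100001110100110
& 000100001010100
-----------------
  000000000000100

Answer: 000000000000100 (4)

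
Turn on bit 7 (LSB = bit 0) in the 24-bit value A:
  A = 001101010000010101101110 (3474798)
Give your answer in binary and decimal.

Mask = 1 << 7 = 000000000000000010000000
Bit 7 of A is 0, so OR-ing with the mask flips it to 1.
  001101010000010101101110
| 000000000000000010000000
--------------------------
  001101010000010111101110

Answer: 001101010000010111101110 (3474926)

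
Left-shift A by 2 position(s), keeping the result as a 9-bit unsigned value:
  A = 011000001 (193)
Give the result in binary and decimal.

Shift left by 2: drop the top 2 bit(s), append 2 zero(s) on the right.
  011000001  ->  discard [01], keep [1000001], append 00
= 100000100

Answer: 100000100 (260)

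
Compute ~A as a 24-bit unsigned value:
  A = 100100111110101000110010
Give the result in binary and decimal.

Flip each bit (0->1, 1->0):
  100100111110101000110010
  011011000001010111001101

Answer: 011011000001010111001101 (7083469)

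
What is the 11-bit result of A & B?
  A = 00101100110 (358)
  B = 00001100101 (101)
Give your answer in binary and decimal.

Apply & to each column (1 only where both bits are 1):
  00101100110
& 00001100101
-------------
  00001100100

Answer: 00001100100 (100)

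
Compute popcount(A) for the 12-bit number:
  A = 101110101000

101110101000
1-bits at positions (from bit 0 = LSB): 3, 5, 7, 8, 9, 11
Count = 6

Answer: 6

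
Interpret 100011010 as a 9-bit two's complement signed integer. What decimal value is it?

MSB is 1, so the value is negative. Find the magnitude:
1. Invert bits:  011100101
2. Add 1:        011100110  = 230
3. Apply sign:   -230

Answer: -230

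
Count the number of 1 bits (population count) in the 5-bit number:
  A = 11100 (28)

11100
1-bits at positions (from bit 0 = LSB): 2, 3, 4
Count = 3

Answer: 3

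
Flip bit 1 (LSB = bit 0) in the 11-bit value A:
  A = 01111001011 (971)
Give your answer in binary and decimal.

Mask = 1 << 1 = 00000000010
Bit 1 of A is 1; XOR with the mask flips it to 0.
  01111001011
^ 00000000010
-------------
  01111001001

Answer: 01111001001 (969)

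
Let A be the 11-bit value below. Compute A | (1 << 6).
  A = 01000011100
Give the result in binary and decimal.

Mask = 1 << 6 = 00001000000
Bit 6 of A is 0, so OR-ing with the mask flips it to 1.
  01000011100
| 00001000000
-------------
  01001011100

Answer: 01001011100 (604)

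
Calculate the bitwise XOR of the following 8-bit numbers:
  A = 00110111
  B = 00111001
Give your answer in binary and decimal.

Apply ^ to each column (1 where bits differ):
  00110111
^ 00111001
----------
  00001110

Answer: 00001110 (14)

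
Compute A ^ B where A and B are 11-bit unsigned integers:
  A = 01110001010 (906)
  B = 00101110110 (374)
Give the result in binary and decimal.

Apply ^ to each column (1 where bits differ):
  01110001010
^ 00101110110
-------------
  01011111100

Answer: 01011111100 (764)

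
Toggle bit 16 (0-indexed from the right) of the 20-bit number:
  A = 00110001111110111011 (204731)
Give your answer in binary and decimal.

Mask = 1 << 16 = 00010000000000000000
Bit 16 of A is 1; XOR with the mask flips it to 0.
  00110001111110111011
^ 00010000000000000000
----------------------
  00100001111110111011

Answer: 00100001111110111011 (139195)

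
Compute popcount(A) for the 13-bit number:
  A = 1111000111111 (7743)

1111000111111
1-bits at positions (from bit 0 = LSB): 0, 1, 2, 3, 4, 5, 9, 10, 11, 12
Count = 10

Answer: 10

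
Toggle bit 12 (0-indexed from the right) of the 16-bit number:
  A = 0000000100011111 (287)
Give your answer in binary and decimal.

Mask = 1 << 12 = 0001000000000000
Bit 12 of A is 0; XOR with the mask flips it to 1.
  0000000100011111
^ 0001000000000000
------------------
  0001000100011111

Answer: 0001000100011111 (4383)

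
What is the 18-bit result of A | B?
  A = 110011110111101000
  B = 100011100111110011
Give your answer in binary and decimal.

Apply | to each column (1 where either bit is 1):
  110011110111101000
| 100011100111110011
--------------------
  110011110111111011

Answer: 110011110111111011 (212475)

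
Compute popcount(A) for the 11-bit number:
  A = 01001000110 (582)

01001000110
1-bits at positions (from bit 0 = LSB): 1, 2, 6, 9
Count = 4

Answer: 4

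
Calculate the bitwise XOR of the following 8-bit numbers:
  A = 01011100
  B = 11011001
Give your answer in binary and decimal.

Apply ^ to each column (1 where bits differ):
  01011100
^ 11011001
----------
  10000101

Answer: 10000101 (133)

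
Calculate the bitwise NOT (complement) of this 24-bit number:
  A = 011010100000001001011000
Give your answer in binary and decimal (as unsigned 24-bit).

Flip each bit (0->1, 1->0):
  011010100000001001011000
  100101011111110110100111

Answer: 100101011111110110100111 (9829799)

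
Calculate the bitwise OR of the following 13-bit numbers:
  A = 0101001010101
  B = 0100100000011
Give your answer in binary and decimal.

Apply | to each column (1 where either bit is 1):
  0101001010101
| 0100100000011
---------------
  0101101010111

Answer: 0101101010111 (2903)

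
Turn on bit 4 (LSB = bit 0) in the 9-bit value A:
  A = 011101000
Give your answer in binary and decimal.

Mask = 1 << 4 = 000010000
Bit 4 of A is 0, so OR-ing with the mask flips it to 1.
  011101000
| 000010000
-----------
  011111000

Answer: 011111000 (248)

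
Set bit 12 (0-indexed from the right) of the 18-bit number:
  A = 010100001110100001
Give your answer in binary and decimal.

Mask = 1 << 12 = 000001000000000000
Bit 12 of A is 0, so OR-ing with the mask flips it to 1.
  010100001110100001
| 000001000000000000
--------------------
  010101001110100001

Answer: 010101001110100001 (86945)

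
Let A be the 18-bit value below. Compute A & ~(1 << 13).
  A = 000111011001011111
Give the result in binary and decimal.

Mask = ~(1 << 13) = 111101111111111111
Bit 13 of A is 1, so AND-ing with the mask clears it to 0.
  000111011001011111
& 111101111111111111
--------------------
  000101011001011111

Answer: 000101011001011111 (22111)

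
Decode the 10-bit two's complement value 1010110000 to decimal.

MSB is 1, so the value is negative. Find the magnitude:
1. Invert bits:  0101001111
2. Add 1:        0101010000  = 336
3. Apply sign:   -336

Answer: -336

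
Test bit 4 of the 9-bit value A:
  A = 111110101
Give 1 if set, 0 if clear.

Bit 4 is the 5th from the right.
  111110101
      ^
That bit is 1.

Answer: 1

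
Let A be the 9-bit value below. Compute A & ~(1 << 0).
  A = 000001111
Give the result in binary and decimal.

Mask = ~(1 << 0) = 111111110
Bit 0 of A is 1, so AND-ing with the mask clears it to 0.
  000001111
& 111111110
-----------
  000001110

Answer: 000001110 (14)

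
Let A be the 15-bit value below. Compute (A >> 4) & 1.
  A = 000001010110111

Bit 4 is the 5th from the right.
  000001010110111
            ^
That bit is 1.

Answer: 1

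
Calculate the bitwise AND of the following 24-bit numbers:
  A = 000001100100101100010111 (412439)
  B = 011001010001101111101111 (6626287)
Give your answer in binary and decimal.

Apply & to each column (1 only where both bits are 1):
  000001100100101100010111
& 011001010001101111101111
--------------------------
  000001000000101100000111

Answer: 000001000000101100000111 (264967)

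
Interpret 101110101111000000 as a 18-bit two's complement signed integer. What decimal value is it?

MSB is 1, so the value is negative. Find the magnitude:
1. Invert bits:  010001010000111111
2. Add 1:        010001010001000000  = 70720
3. Apply sign:   -70720

Answer: -70720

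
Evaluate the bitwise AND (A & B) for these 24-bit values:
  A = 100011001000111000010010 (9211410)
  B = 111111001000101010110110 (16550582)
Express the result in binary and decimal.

Apply & to each column (1 only where both bits are 1):
  100011001000111000010010
& 111111001000101010110110
--------------------------
  100011001000101000010010

Answer: 100011001000101000010010 (9210386)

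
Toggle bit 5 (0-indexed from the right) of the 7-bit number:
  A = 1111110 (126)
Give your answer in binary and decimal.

Mask = 1 << 5 = 0100000
Bit 5 of A is 1; XOR with the mask flips it to 0.
  1111110
^ 0100000
---------
  1011110

Answer: 1011110 (94)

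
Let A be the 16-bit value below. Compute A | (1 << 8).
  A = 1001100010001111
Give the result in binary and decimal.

Mask = 1 << 8 = 0000000100000000
Bit 8 of A is 0, so OR-ing with the mask flips it to 1.
  1001100010001111
| 0000000100000000
------------------
  1001100110001111

Answer: 1001100110001111 (39311)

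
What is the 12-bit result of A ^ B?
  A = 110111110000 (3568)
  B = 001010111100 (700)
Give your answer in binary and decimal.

Apply ^ to each column (1 where bits differ):
  110111110000
^ 001010111100
--------------
  111101001100

Answer: 111101001100 (3916)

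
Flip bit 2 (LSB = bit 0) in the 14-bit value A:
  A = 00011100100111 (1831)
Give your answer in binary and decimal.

Mask = 1 << 2 = 00000000000100
Bit 2 of A is 1; XOR with the mask flips it to 0.
  00011100100111
^ 00000000000100
----------------
  00011100100011

Answer: 00011100100011 (1827)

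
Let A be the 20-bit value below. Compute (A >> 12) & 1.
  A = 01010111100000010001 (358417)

Bit 12 is the 13th from the right.
  01010111100000010001
         ^
That bit is 1.

Answer: 1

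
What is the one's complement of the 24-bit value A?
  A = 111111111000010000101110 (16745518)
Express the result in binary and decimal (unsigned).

Flip each bit (0->1, 1->0):
  111111111000010000101110
  000000000111101111010001

Answer: 000000000111101111010001 (31697)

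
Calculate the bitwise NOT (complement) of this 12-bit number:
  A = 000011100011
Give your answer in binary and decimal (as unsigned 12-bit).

Flip each bit (0->1, 1->0):
  000011100011
  111100011100

Answer: 111100011100 (3868)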